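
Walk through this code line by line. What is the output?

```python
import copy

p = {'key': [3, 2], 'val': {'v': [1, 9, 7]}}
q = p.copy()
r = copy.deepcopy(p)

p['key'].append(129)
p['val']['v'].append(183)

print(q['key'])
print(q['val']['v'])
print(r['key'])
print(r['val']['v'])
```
[3, 2, 129]
[1, 9, 7, 183]
[3, 2]
[1, 9, 7]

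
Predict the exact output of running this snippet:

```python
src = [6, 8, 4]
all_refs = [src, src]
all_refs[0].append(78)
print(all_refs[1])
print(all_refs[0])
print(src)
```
[6, 8, 4, 78]
[6, 8, 4, 78]
[6, 8, 4, 78]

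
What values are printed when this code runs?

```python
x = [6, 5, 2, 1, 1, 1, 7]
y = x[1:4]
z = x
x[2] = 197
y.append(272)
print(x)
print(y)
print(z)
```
[6, 5, 197, 1, 1, 1, 7]
[5, 2, 1, 272]
[6, 5, 197, 1, 1, 1, 7]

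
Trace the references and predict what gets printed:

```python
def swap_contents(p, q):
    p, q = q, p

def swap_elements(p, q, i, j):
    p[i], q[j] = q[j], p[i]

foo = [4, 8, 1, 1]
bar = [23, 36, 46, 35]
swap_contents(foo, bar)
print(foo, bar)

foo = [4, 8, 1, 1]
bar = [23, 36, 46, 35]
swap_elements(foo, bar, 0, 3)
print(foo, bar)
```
[4, 8, 1, 1] [23, 36, 46, 35]
[35, 8, 1, 1] [23, 36, 46, 4]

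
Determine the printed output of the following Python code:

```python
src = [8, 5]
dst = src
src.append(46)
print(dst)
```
[8, 5, 46]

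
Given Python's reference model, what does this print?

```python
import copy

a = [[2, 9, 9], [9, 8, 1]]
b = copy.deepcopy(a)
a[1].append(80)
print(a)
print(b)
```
[[2, 9, 9], [9, 8, 1, 80]]
[[2, 9, 9], [9, 8, 1]]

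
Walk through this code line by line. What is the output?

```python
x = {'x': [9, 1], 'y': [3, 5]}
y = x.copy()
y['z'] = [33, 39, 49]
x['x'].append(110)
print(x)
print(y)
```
{'x': [9, 1, 110], 'y': [3, 5]}
{'x': [9, 1, 110], 'y': [3, 5], 'z': [33, 39, 49]}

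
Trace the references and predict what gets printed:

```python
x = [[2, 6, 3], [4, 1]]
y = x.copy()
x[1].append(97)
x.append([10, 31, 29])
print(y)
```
[[2, 6, 3], [4, 1, 97]]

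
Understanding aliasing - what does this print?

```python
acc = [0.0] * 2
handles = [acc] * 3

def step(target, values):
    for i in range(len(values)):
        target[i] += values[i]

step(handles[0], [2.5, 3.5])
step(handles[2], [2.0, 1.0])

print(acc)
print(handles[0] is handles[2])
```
[4.5, 4.5]
True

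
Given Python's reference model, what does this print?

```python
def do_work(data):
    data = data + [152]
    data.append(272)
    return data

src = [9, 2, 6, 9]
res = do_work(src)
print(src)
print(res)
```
[9, 2, 6, 9]
[9, 2, 6, 9, 152, 272]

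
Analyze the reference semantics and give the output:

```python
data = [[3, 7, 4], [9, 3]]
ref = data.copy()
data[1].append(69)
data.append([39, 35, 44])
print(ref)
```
[[3, 7, 4], [9, 3, 69]]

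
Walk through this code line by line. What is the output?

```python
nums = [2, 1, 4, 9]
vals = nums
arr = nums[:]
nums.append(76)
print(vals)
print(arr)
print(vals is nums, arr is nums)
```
[2, 1, 4, 9, 76]
[2, 1, 4, 9]
True False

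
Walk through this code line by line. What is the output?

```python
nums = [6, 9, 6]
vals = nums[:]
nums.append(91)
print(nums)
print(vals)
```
[6, 9, 6, 91]
[6, 9, 6]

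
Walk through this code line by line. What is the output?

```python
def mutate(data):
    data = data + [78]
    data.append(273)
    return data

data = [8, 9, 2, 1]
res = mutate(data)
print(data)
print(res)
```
[8, 9, 2, 1]
[8, 9, 2, 1, 78, 273]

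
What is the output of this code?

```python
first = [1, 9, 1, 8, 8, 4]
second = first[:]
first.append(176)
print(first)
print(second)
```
[1, 9, 1, 8, 8, 4, 176]
[1, 9, 1, 8, 8, 4]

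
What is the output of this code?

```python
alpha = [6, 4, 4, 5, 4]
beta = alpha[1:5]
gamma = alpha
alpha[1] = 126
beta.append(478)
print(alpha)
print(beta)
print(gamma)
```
[6, 126, 4, 5, 4]
[4, 4, 5, 4, 478]
[6, 126, 4, 5, 4]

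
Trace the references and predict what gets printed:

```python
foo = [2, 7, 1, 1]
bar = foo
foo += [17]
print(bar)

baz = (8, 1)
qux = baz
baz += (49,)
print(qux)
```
[2, 7, 1, 1, 17]
(8, 1)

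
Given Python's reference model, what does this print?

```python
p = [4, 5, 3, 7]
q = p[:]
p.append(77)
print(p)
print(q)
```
[4, 5, 3, 7, 77]
[4, 5, 3, 7]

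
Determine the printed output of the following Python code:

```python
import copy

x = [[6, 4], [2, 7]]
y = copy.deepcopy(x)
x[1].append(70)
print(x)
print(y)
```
[[6, 4], [2, 7, 70]]
[[6, 4], [2, 7]]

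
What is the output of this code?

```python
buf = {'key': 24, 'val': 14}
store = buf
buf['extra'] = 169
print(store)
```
{'key': 24, 'val': 14, 'extra': 169}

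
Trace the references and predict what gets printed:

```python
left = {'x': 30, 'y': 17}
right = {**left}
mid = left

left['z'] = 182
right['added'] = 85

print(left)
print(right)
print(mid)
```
{'x': 30, 'y': 17, 'z': 182}
{'x': 30, 'y': 17, 'added': 85}
{'x': 30, 'y': 17, 'z': 182}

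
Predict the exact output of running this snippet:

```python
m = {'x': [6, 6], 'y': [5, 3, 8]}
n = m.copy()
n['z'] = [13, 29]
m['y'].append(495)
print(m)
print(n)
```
{'x': [6, 6], 'y': [5, 3, 8, 495]}
{'x': [6, 6], 'y': [5, 3, 8, 495], 'z': [13, 29]}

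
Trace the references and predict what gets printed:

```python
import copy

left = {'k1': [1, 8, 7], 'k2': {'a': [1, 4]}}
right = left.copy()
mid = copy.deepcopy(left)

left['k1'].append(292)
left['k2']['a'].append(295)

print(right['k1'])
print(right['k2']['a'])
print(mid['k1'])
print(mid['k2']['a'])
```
[1, 8, 7, 292]
[1, 4, 295]
[1, 8, 7]
[1, 4]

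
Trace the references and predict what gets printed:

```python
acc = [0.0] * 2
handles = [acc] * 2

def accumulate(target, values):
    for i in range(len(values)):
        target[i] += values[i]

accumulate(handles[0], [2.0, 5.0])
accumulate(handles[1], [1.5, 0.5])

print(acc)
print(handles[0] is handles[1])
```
[3.5, 5.5]
True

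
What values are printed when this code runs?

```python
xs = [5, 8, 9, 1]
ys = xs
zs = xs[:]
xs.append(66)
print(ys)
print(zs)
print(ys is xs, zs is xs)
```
[5, 8, 9, 1, 66]
[5, 8, 9, 1]
True False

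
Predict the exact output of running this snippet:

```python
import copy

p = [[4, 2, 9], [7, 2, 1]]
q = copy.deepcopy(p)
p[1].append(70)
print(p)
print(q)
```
[[4, 2, 9], [7, 2, 1, 70]]
[[4, 2, 9], [7, 2, 1]]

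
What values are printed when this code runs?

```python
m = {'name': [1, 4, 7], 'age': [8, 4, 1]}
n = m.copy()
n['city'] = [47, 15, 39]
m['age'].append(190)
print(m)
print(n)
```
{'name': [1, 4, 7], 'age': [8, 4, 1, 190]}
{'name': [1, 4, 7], 'age': [8, 4, 1, 190], 'city': [47, 15, 39]}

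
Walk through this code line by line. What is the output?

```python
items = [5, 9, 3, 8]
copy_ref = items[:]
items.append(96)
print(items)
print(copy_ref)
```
[5, 9, 3, 8, 96]
[5, 9, 3, 8]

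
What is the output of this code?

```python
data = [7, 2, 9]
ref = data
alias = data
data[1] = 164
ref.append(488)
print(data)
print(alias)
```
[7, 164, 9, 488]
[7, 164, 9, 488]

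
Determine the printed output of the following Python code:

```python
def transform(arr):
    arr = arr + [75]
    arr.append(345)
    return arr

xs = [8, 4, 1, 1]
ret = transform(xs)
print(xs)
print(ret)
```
[8, 4, 1, 1]
[8, 4, 1, 1, 75, 345]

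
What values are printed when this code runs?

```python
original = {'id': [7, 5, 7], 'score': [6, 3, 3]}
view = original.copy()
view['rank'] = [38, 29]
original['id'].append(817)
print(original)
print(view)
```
{'id': [7, 5, 7, 817], 'score': [6, 3, 3]}
{'id': [7, 5, 7, 817], 'score': [6, 3, 3], 'rank': [38, 29]}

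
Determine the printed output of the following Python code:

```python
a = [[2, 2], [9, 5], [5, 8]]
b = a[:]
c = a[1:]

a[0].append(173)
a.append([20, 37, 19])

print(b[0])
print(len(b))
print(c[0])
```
[2, 2, 173]
3
[9, 5]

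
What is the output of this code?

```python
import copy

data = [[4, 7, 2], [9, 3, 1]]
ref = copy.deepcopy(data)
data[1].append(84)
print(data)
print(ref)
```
[[4, 7, 2], [9, 3, 1, 84]]
[[4, 7, 2], [9, 3, 1]]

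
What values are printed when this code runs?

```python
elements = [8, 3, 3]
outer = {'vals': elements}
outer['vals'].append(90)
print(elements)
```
[8, 3, 3, 90]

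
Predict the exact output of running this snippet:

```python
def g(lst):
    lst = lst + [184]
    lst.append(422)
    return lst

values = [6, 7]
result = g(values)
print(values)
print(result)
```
[6, 7]
[6, 7, 184, 422]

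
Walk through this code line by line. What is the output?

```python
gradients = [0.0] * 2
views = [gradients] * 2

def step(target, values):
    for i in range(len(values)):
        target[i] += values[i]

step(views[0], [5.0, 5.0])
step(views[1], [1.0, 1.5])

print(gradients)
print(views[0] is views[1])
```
[6.0, 6.5]
True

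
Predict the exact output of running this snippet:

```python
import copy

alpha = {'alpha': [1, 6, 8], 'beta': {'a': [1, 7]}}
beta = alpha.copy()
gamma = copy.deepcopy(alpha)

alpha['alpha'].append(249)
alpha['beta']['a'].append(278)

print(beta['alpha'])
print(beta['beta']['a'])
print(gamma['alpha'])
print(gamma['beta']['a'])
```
[1, 6, 8, 249]
[1, 7, 278]
[1, 6, 8]
[1, 7]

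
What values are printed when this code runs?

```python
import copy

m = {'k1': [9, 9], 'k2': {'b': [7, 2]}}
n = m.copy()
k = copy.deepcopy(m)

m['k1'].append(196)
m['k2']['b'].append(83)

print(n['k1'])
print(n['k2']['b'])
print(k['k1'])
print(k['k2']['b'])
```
[9, 9, 196]
[7, 2, 83]
[9, 9]
[7, 2]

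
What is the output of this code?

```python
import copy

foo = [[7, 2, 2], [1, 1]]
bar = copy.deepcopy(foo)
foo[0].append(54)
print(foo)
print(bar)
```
[[7, 2, 2, 54], [1, 1]]
[[7, 2, 2], [1, 1]]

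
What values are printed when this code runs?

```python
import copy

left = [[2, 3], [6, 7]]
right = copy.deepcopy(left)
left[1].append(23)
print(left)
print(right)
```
[[2, 3], [6, 7, 23]]
[[2, 3], [6, 7]]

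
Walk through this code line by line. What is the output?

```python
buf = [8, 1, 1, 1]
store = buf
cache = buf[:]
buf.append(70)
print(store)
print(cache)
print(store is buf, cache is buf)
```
[8, 1, 1, 1, 70]
[8, 1, 1, 1]
True False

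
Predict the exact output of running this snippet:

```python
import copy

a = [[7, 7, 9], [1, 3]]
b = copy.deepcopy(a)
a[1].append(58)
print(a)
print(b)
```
[[7, 7, 9], [1, 3, 58]]
[[7, 7, 9], [1, 3]]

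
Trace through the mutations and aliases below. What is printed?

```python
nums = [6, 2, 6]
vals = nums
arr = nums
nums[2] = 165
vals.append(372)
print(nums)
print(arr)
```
[6, 2, 165, 372]
[6, 2, 165, 372]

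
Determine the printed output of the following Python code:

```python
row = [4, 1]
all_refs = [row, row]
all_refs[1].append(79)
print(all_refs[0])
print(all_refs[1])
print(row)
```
[4, 1, 79]
[4, 1, 79]
[4, 1, 79]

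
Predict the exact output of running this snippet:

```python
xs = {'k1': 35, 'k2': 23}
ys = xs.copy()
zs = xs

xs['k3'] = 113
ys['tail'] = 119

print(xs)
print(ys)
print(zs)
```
{'k1': 35, 'k2': 23, 'k3': 113}
{'k1': 35, 'k2': 23, 'tail': 119}
{'k1': 35, 'k2': 23, 'k3': 113}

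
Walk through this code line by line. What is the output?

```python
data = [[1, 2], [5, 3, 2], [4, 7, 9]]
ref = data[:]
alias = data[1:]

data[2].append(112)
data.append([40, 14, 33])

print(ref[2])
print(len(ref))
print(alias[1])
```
[4, 7, 9, 112]
3
[4, 7, 9, 112]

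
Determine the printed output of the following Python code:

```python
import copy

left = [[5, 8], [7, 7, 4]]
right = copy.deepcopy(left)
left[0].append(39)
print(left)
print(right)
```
[[5, 8, 39], [7, 7, 4]]
[[5, 8], [7, 7, 4]]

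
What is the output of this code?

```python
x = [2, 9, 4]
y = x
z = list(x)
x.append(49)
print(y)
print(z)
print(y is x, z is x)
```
[2, 9, 4, 49]
[2, 9, 4]
True False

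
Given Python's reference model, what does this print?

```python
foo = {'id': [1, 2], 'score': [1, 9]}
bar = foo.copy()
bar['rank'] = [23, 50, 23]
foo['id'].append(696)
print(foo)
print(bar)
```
{'id': [1, 2, 696], 'score': [1, 9]}
{'id': [1, 2, 696], 'score': [1, 9], 'rank': [23, 50, 23]}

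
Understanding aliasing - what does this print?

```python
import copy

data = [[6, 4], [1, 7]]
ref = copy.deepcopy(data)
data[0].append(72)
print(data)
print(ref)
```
[[6, 4, 72], [1, 7]]
[[6, 4], [1, 7]]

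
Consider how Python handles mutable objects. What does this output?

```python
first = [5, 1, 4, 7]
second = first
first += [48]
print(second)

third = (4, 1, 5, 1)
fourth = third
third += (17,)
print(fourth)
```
[5, 1, 4, 7, 48]
(4, 1, 5, 1)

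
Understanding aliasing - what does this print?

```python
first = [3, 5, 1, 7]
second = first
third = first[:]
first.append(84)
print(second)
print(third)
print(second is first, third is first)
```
[3, 5, 1, 7, 84]
[3, 5, 1, 7]
True False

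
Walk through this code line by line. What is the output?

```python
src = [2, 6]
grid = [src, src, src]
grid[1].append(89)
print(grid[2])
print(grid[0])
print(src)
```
[2, 6, 89]
[2, 6, 89]
[2, 6, 89]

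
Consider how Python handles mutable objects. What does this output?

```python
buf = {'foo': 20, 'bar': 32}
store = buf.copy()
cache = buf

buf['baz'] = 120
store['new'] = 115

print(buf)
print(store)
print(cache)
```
{'foo': 20, 'bar': 32, 'baz': 120}
{'foo': 20, 'bar': 32, 'new': 115}
{'foo': 20, 'bar': 32, 'baz': 120}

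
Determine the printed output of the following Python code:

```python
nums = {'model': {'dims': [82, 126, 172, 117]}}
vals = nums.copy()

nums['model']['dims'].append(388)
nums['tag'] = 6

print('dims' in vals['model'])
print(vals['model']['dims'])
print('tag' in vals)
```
True
[82, 126, 172, 117, 388]
False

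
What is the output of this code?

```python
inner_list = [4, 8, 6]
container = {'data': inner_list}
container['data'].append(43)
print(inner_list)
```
[4, 8, 6, 43]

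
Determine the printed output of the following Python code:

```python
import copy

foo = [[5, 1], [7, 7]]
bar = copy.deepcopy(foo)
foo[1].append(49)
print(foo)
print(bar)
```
[[5, 1], [7, 7, 49]]
[[5, 1], [7, 7]]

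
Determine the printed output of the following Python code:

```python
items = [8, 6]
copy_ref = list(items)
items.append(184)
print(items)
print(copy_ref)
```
[8, 6, 184]
[8, 6]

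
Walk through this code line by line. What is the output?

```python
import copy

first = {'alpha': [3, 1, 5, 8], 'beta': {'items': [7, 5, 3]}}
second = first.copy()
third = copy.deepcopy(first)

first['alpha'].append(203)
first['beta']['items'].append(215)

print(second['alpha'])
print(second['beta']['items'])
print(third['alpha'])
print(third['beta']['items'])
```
[3, 1, 5, 8, 203]
[7, 5, 3, 215]
[3, 1, 5, 8]
[7, 5, 3]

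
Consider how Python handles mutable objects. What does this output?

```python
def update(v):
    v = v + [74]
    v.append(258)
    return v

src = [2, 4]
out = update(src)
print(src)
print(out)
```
[2, 4]
[2, 4, 74, 258]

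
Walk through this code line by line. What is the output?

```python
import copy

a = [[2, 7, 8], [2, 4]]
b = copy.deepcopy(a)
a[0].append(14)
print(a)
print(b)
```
[[2, 7, 8, 14], [2, 4]]
[[2, 7, 8], [2, 4]]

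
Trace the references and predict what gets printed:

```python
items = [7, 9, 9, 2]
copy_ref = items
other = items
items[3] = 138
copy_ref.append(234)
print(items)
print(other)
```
[7, 9, 9, 138, 234]
[7, 9, 9, 138, 234]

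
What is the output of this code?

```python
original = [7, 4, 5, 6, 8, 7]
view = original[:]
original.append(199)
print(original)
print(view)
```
[7, 4, 5, 6, 8, 7, 199]
[7, 4, 5, 6, 8, 7]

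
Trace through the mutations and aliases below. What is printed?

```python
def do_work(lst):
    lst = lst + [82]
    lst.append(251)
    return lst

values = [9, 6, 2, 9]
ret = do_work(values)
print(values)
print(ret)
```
[9, 6, 2, 9]
[9, 6, 2, 9, 82, 251]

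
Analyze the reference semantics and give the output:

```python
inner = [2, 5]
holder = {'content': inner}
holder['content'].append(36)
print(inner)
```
[2, 5, 36]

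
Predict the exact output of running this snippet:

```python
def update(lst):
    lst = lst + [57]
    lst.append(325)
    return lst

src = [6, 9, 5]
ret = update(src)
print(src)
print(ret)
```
[6, 9, 5]
[6, 9, 5, 57, 325]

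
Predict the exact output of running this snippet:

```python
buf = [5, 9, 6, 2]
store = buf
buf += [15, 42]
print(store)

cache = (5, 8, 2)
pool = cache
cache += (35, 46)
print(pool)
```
[5, 9, 6, 2, 15, 42]
(5, 8, 2)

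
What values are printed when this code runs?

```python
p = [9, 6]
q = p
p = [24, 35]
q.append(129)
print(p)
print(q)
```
[24, 35]
[9, 6, 129]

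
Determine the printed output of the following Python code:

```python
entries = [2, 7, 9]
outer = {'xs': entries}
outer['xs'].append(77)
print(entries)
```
[2, 7, 9, 77]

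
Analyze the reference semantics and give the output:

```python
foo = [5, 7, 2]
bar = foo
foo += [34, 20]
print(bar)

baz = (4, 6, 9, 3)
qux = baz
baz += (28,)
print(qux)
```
[5, 7, 2, 34, 20]
(4, 6, 9, 3)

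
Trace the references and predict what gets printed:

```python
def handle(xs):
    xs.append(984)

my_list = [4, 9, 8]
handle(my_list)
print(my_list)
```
[4, 9, 8, 984]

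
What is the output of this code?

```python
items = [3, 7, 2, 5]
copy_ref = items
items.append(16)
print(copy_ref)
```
[3, 7, 2, 5, 16]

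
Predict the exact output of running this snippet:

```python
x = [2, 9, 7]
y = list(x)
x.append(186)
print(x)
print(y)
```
[2, 9, 7, 186]
[2, 9, 7]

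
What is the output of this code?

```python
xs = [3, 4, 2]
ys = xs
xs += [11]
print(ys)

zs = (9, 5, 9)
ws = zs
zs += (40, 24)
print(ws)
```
[3, 4, 2, 11]
(9, 5, 9)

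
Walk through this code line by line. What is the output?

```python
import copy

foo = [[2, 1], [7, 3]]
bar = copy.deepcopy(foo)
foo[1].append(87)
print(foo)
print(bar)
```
[[2, 1], [7, 3, 87]]
[[2, 1], [7, 3]]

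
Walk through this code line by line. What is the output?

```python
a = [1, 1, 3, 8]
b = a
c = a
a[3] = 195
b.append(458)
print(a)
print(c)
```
[1, 1, 3, 195, 458]
[1, 1, 3, 195, 458]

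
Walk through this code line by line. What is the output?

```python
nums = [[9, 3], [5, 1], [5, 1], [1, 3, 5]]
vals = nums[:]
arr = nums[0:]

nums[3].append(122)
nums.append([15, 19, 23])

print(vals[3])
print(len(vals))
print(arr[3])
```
[1, 3, 5, 122]
4
[1, 3, 5, 122]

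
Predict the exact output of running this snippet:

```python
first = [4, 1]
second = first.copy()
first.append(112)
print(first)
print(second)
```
[4, 1, 112]
[4, 1]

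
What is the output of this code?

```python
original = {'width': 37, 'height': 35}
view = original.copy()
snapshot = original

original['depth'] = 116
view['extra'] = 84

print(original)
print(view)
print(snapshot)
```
{'width': 37, 'height': 35, 'depth': 116}
{'width': 37, 'height': 35, 'extra': 84}
{'width': 37, 'height': 35, 'depth': 116}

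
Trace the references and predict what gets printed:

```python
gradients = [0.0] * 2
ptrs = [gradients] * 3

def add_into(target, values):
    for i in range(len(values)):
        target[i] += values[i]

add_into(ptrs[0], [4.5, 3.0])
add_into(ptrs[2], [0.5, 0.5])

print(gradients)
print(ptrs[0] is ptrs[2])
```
[5.0, 3.5]
True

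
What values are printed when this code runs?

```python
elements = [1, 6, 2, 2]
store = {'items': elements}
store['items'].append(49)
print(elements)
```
[1, 6, 2, 2, 49]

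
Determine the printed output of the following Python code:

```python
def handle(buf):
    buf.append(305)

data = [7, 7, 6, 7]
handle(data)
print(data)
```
[7, 7, 6, 7, 305]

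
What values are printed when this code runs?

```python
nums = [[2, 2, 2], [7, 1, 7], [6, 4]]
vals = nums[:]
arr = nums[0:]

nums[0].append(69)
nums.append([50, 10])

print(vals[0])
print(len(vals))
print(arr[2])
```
[2, 2, 2, 69]
3
[6, 4]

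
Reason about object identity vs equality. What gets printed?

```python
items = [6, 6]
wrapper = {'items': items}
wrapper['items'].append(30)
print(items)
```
[6, 6, 30]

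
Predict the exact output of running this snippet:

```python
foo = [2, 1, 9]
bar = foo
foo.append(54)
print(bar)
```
[2, 1, 9, 54]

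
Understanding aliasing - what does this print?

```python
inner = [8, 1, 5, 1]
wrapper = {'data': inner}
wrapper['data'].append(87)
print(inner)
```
[8, 1, 5, 1, 87]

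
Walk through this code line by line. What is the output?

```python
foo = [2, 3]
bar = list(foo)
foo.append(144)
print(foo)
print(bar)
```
[2, 3, 144]
[2, 3]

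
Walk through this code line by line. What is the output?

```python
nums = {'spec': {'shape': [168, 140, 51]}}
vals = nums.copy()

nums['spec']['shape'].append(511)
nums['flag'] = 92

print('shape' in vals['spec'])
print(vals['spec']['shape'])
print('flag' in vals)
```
True
[168, 140, 51, 511]
False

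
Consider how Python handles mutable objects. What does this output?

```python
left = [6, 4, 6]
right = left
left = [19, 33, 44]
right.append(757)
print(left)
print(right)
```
[19, 33, 44]
[6, 4, 6, 757]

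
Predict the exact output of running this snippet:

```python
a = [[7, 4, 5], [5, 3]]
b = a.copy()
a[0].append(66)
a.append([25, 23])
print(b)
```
[[7, 4, 5, 66], [5, 3]]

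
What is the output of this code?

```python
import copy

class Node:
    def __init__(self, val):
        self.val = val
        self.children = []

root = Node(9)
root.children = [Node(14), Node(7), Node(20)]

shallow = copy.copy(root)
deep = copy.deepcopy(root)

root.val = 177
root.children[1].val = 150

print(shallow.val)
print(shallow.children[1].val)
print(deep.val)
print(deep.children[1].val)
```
9
150
9
7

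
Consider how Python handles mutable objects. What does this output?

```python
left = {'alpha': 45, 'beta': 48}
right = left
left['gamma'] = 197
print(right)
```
{'alpha': 45, 'beta': 48, 'gamma': 197}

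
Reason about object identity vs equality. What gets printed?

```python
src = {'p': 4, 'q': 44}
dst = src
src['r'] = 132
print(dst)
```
{'p': 4, 'q': 44, 'r': 132}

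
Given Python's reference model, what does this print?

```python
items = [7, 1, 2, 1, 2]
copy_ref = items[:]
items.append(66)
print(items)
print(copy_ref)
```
[7, 1, 2, 1, 2, 66]
[7, 1, 2, 1, 2]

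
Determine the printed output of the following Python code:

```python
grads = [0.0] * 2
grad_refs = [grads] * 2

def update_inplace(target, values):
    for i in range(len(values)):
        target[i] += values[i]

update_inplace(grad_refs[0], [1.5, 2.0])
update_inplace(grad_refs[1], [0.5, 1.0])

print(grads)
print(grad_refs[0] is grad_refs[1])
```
[2.0, 3.0]
True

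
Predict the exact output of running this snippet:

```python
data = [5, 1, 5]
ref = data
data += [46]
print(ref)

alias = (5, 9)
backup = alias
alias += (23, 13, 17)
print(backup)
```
[5, 1, 5, 46]
(5, 9)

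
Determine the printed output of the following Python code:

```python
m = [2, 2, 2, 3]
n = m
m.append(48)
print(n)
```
[2, 2, 2, 3, 48]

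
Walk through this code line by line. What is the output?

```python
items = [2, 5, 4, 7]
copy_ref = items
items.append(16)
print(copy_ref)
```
[2, 5, 4, 7, 16]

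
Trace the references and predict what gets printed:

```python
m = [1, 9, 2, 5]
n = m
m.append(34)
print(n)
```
[1, 9, 2, 5, 34]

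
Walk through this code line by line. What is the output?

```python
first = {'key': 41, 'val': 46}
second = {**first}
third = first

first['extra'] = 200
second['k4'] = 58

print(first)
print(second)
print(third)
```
{'key': 41, 'val': 46, 'extra': 200}
{'key': 41, 'val': 46, 'k4': 58}
{'key': 41, 'val': 46, 'extra': 200}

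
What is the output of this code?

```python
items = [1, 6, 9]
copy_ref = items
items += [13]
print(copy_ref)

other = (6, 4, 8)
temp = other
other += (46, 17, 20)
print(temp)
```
[1, 6, 9, 13]
(6, 4, 8)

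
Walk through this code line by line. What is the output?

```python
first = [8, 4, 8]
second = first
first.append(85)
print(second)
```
[8, 4, 8, 85]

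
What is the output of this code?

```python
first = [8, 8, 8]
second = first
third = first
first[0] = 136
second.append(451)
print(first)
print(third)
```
[136, 8, 8, 451]
[136, 8, 8, 451]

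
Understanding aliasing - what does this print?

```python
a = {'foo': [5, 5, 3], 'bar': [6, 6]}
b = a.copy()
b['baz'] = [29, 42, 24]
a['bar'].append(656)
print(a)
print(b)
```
{'foo': [5, 5, 3], 'bar': [6, 6, 656]}
{'foo': [5, 5, 3], 'bar': [6, 6, 656], 'baz': [29, 42, 24]}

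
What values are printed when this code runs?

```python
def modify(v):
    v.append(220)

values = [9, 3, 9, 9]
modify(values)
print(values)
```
[9, 3, 9, 9, 220]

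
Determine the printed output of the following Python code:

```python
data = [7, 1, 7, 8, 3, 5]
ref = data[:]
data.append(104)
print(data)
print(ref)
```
[7, 1, 7, 8, 3, 5, 104]
[7, 1, 7, 8, 3, 5]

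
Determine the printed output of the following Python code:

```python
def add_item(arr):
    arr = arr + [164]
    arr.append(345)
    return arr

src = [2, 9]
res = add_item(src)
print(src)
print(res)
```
[2, 9]
[2, 9, 164, 345]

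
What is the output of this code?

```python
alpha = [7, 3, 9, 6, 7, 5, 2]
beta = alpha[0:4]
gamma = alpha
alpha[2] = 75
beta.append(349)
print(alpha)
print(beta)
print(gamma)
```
[7, 3, 75, 6, 7, 5, 2]
[7, 3, 9, 6, 349]
[7, 3, 75, 6, 7, 5, 2]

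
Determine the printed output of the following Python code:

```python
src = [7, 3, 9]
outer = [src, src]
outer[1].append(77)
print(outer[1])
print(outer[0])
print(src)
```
[7, 3, 9, 77]
[7, 3, 9, 77]
[7, 3, 9, 77]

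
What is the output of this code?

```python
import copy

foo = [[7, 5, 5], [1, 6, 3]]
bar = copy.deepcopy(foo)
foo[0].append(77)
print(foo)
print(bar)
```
[[7, 5, 5, 77], [1, 6, 3]]
[[7, 5, 5], [1, 6, 3]]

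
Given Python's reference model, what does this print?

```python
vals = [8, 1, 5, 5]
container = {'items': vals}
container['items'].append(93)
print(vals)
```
[8, 1, 5, 5, 93]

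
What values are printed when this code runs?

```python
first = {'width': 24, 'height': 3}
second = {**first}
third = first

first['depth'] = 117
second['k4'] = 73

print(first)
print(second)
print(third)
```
{'width': 24, 'height': 3, 'depth': 117}
{'width': 24, 'height': 3, 'k4': 73}
{'width': 24, 'height': 3, 'depth': 117}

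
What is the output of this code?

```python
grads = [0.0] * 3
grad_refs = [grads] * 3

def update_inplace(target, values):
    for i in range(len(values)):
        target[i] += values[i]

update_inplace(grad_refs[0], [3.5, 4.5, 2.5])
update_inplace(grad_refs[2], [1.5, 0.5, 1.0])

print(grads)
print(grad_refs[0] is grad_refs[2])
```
[5.0, 5.0, 3.5]
True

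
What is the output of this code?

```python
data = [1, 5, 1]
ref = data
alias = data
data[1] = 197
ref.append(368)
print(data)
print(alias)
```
[1, 197, 1, 368]
[1, 197, 1, 368]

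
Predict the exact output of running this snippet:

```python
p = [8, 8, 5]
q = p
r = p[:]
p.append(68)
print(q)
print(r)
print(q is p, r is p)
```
[8, 8, 5, 68]
[8, 8, 5]
True False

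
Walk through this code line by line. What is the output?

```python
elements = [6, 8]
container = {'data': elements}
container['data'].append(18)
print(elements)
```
[6, 8, 18]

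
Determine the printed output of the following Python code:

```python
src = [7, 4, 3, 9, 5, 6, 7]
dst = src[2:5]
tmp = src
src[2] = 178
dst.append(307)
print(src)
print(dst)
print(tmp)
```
[7, 4, 178, 9, 5, 6, 7]
[3, 9, 5, 307]
[7, 4, 178, 9, 5, 6, 7]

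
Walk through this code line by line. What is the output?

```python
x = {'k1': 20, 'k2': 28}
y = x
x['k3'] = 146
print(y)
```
{'k1': 20, 'k2': 28, 'k3': 146}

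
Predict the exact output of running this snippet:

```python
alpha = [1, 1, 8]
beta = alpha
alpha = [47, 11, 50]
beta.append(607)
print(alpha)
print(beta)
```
[47, 11, 50]
[1, 1, 8, 607]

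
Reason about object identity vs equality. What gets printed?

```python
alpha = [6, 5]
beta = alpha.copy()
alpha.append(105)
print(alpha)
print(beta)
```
[6, 5, 105]
[6, 5]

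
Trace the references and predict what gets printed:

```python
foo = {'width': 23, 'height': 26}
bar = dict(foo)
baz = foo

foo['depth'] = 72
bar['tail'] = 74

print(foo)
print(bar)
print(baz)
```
{'width': 23, 'height': 26, 'depth': 72}
{'width': 23, 'height': 26, 'tail': 74}
{'width': 23, 'height': 26, 'depth': 72}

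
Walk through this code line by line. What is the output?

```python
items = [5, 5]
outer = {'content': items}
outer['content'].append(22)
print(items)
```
[5, 5, 22]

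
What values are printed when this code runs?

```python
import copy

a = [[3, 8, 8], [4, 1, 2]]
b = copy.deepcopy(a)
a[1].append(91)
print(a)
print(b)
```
[[3, 8, 8], [4, 1, 2, 91]]
[[3, 8, 8], [4, 1, 2]]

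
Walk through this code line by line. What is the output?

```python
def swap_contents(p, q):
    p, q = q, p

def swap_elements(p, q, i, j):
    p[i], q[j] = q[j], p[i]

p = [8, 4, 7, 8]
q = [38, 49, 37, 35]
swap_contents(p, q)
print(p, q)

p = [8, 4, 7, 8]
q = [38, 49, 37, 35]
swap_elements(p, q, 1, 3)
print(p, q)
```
[8, 4, 7, 8] [38, 49, 37, 35]
[8, 35, 7, 8] [38, 49, 37, 4]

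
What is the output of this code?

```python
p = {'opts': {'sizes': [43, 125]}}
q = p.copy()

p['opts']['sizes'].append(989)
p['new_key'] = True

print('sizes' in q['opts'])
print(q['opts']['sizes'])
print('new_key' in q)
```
True
[43, 125, 989]
False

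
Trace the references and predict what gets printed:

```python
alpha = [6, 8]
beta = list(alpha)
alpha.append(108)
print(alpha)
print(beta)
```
[6, 8, 108]
[6, 8]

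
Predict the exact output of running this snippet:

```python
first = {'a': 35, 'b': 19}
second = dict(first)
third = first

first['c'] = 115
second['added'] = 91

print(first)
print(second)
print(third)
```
{'a': 35, 'b': 19, 'c': 115}
{'a': 35, 'b': 19, 'added': 91}
{'a': 35, 'b': 19, 'c': 115}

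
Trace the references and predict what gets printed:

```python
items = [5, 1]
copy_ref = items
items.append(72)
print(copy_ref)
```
[5, 1, 72]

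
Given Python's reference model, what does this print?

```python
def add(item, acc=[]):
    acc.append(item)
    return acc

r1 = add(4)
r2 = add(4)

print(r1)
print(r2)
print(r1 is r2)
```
[4, 4]
[4, 4]
True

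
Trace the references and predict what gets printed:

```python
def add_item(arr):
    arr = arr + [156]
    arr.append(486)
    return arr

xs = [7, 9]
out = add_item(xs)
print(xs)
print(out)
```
[7, 9]
[7, 9, 156, 486]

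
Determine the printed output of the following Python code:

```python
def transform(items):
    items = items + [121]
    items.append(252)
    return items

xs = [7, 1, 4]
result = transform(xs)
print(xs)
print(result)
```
[7, 1, 4]
[7, 1, 4, 121, 252]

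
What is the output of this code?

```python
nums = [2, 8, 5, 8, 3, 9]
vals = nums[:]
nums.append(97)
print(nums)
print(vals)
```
[2, 8, 5, 8, 3, 9, 97]
[2, 8, 5, 8, 3, 9]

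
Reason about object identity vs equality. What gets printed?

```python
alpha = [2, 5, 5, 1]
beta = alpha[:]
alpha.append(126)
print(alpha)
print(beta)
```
[2, 5, 5, 1, 126]
[2, 5, 5, 1]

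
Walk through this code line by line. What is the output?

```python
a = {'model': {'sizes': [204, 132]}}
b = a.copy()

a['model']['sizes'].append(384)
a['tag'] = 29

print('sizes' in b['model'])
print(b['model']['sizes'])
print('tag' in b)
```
True
[204, 132, 384]
False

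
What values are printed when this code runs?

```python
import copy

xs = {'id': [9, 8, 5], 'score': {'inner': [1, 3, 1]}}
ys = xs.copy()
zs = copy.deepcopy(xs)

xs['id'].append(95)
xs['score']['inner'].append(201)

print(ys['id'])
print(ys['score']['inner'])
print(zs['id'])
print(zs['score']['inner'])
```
[9, 8, 5, 95]
[1, 3, 1, 201]
[9, 8, 5]
[1, 3, 1]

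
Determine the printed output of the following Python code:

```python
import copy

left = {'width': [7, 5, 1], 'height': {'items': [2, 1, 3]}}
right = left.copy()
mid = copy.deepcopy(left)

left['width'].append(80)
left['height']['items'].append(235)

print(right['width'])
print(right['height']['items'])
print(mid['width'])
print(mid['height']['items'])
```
[7, 5, 1, 80]
[2, 1, 3, 235]
[7, 5, 1]
[2, 1, 3]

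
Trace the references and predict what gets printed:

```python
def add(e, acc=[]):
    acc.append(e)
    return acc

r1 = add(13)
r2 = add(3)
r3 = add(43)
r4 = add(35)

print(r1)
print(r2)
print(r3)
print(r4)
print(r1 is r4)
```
[13, 3, 43, 35]
[13, 3, 43, 35]
[13, 3, 43, 35]
[13, 3, 43, 35]
True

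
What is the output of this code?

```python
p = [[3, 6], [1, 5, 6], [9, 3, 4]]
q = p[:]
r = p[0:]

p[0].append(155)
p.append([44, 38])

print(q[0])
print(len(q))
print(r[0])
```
[3, 6, 155]
3
[3, 6, 155]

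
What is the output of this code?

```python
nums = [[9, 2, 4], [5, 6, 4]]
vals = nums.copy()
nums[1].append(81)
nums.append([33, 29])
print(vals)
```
[[9, 2, 4], [5, 6, 4, 81]]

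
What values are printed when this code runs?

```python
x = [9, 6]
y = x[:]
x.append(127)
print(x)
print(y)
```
[9, 6, 127]
[9, 6]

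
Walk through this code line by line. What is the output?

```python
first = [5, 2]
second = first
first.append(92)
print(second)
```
[5, 2, 92]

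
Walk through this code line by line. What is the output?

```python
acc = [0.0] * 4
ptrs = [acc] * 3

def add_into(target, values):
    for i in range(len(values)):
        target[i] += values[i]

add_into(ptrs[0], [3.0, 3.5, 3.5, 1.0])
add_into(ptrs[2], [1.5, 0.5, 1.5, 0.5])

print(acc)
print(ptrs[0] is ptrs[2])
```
[4.5, 4.0, 5.0, 1.5]
True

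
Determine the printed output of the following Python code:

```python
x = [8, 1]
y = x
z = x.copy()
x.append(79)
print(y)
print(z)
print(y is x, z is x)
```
[8, 1, 79]
[8, 1]
True False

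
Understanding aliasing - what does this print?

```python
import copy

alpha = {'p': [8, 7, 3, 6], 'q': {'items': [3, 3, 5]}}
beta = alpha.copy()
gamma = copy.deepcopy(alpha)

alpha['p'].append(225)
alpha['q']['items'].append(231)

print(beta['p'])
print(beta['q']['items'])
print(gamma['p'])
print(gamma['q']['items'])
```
[8, 7, 3, 6, 225]
[3, 3, 5, 231]
[8, 7, 3, 6]
[3, 3, 5]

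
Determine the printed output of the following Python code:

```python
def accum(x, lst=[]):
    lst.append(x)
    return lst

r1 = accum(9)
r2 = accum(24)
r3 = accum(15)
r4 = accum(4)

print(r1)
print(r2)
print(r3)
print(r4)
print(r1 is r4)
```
[9, 24, 15, 4]
[9, 24, 15, 4]
[9, 24, 15, 4]
[9, 24, 15, 4]
True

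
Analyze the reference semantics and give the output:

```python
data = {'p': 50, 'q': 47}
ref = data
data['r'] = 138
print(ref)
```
{'p': 50, 'q': 47, 'r': 138}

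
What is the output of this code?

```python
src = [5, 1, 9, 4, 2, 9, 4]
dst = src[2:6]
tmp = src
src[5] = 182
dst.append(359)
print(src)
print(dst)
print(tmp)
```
[5, 1, 9, 4, 2, 182, 4]
[9, 4, 2, 9, 359]
[5, 1, 9, 4, 2, 182, 4]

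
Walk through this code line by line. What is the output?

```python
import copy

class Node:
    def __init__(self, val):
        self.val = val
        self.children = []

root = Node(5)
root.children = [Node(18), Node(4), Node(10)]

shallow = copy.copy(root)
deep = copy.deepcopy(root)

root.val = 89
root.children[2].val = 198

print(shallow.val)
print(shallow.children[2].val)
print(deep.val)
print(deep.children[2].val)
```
5
198
5
10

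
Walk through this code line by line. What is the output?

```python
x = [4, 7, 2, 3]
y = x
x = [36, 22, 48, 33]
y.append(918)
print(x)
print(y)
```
[36, 22, 48, 33]
[4, 7, 2, 3, 918]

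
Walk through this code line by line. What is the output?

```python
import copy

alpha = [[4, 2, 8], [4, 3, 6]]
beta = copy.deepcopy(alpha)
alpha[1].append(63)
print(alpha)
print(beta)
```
[[4, 2, 8], [4, 3, 6, 63]]
[[4, 2, 8], [4, 3, 6]]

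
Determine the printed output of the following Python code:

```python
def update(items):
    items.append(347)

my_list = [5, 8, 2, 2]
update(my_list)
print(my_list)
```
[5, 8, 2, 2, 347]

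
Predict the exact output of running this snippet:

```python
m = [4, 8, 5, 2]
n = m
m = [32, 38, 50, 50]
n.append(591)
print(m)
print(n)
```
[32, 38, 50, 50]
[4, 8, 5, 2, 591]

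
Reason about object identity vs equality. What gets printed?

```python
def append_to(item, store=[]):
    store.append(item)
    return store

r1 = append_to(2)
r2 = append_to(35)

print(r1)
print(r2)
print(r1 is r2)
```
[2, 35]
[2, 35]
True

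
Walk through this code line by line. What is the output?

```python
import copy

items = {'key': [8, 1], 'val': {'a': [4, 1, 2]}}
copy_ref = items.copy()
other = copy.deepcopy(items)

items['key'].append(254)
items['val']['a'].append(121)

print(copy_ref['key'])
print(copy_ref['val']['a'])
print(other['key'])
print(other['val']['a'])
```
[8, 1, 254]
[4, 1, 2, 121]
[8, 1]
[4, 1, 2]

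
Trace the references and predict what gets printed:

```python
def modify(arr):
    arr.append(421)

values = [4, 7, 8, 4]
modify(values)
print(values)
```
[4, 7, 8, 4, 421]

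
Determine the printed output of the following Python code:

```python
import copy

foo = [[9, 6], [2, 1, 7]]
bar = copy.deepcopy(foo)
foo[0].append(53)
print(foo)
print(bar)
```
[[9, 6, 53], [2, 1, 7]]
[[9, 6], [2, 1, 7]]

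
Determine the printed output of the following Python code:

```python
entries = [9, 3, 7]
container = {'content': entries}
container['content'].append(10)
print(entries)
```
[9, 3, 7, 10]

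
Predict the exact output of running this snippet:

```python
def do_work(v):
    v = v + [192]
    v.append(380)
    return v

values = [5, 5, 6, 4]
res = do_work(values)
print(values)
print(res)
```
[5, 5, 6, 4]
[5, 5, 6, 4, 192, 380]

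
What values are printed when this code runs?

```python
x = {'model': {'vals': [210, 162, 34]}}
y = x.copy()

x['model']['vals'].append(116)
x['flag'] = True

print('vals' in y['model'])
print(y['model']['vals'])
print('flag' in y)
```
True
[210, 162, 34, 116]
False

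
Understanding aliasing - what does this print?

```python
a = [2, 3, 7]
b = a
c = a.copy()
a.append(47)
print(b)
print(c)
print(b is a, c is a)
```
[2, 3, 7, 47]
[2, 3, 7]
True False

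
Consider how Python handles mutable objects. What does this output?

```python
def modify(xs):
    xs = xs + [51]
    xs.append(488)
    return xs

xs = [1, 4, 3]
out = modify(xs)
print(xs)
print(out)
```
[1, 4, 3]
[1, 4, 3, 51, 488]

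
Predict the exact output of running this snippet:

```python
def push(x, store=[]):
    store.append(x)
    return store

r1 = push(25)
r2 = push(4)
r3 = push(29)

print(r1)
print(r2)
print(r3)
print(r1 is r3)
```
[25, 4, 29]
[25, 4, 29]
[25, 4, 29]
True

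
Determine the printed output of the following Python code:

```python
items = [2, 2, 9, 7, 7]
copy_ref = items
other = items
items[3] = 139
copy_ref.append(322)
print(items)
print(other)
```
[2, 2, 9, 139, 7, 322]
[2, 2, 9, 139, 7, 322]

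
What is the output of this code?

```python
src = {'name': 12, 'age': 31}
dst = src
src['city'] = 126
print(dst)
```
{'name': 12, 'age': 31, 'city': 126}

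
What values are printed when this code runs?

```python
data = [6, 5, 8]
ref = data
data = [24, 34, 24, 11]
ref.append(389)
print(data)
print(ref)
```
[24, 34, 24, 11]
[6, 5, 8, 389]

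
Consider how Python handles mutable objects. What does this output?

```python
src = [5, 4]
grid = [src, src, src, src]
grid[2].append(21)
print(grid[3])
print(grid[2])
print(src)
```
[5, 4, 21]
[5, 4, 21]
[5, 4, 21]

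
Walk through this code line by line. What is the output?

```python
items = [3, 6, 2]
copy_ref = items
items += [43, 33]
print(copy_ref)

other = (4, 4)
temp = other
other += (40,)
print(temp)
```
[3, 6, 2, 43, 33]
(4, 4)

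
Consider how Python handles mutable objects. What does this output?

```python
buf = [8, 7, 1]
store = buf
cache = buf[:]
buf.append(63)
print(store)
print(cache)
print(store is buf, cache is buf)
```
[8, 7, 1, 63]
[8, 7, 1]
True False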